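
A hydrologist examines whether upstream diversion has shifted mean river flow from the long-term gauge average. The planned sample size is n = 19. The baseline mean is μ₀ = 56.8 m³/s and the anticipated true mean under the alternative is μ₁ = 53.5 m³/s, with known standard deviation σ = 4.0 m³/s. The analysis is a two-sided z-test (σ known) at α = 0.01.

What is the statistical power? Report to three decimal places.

Standardized effect: d = |μ₁ − μ₀| / σ = |53.5 − 56.8| / 4.0 = 0.8250
Noncentrality parameter: δ = d·√n = 0.8250 × √19 = 3.5961
Critical value for a two-sided test at α = 0.01: z_{α/2} = 2.576.
Power = Φ(δ − 2.576) + Φ(−δ − 2.576) = Φ(1.020) + Φ(-6.172) = 0.8462 + 0.0000 = 0.8462.

Power ≈ 0.846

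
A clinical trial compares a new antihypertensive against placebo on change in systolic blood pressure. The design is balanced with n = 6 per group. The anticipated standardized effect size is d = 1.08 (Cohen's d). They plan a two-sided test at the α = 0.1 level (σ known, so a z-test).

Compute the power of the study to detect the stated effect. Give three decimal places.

Power ≈ 0.590

Noncentrality parameter: δ = d·√(n/2) = 1.08 × √(6/2) = 1.8706
Two-sided α = 0.1 → critical value z_{0.05} = 1.645.
Power = Φ(δ − 1.645) + Φ(−δ − 1.645) = Φ(0.226) + Φ(-3.515) = 0.5893 + 0.0002 = 0.5895.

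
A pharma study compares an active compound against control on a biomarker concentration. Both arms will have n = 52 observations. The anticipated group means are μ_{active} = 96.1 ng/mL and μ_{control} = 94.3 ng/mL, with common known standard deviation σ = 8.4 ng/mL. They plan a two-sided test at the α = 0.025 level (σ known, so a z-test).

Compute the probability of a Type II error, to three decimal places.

Standardized effect: d = |μ_{active} − μ_{control}| / σ = |96.1 − 94.3| / 8.4 = 0.2143
Noncentrality parameter: δ = d·√(n/2) = 0.2143 × √(52/2) = 1.0926
Two-sided α = 0.025 → critical value z_{0.0125} = 2.241.
Power = Φ(δ − 2.241) + Φ(−δ − 2.241) = Φ(-1.149) + Φ(-3.334) = 0.1253 + 0.0004 = 0.1258.
Type II error: β = 1 − power = 1 − 0.1258 = 0.8742.

β ≈ 0.874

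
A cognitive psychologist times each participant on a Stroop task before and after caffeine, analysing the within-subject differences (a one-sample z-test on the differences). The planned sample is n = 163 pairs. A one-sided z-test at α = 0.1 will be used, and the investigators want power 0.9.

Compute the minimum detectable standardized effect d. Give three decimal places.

d ≈ 0.201

Required noncentrality: δ = z_{0.1} + z_{0.10} = 1.282 + 1.282 = 2.563.
δ = d·√n ⇒ d = δ/√n = 2.563/√163 = 0.2008.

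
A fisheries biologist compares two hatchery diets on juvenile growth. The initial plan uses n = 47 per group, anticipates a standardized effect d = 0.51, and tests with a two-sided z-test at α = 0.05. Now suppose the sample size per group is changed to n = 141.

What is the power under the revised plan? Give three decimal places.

With n = 141 per group: δ = d·√(n/2) = 0.51 × √(141/2) = 4.2822. Critical value z_{0.025} = 1.960.
Revised power = Φ(δ − 1.960) + Φ(−δ − 1.960) = Φ(2.322) + Φ(-6.242) = 0.9899 + 0.0000 = 0.9899.

Power ≈ 0.990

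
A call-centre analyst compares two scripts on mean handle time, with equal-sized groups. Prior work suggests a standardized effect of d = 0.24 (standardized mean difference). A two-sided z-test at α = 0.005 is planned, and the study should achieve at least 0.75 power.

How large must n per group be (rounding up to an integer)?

For power 0.75 need Φ(δ − z_{0.0025}) = 0.75, so δ = z_{0.0025} + z_{0.25} = 2.807 + 0.674 = 3.482.
(For δ > 0 the lower-tail rejection region contributes negligibly to power, so the one-term inversion is standard.)
δ = d·√(n/2) ⇒ n = 2(δ/d)² = 2 × (3.482 / 0.24)² = 420.87.
Rounding up, n = 421 per group.

n = 421 per group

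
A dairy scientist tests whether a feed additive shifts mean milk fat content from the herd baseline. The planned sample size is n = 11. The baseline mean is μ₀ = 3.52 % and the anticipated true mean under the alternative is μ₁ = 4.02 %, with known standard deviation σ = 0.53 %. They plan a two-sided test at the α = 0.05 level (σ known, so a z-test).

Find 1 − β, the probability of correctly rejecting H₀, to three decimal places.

Standardized effect: d = |μ₁ − μ₀| / σ = |4.02 − 3.52| / 0.53 = 0.9434
Noncentrality parameter: δ = d·√n = 0.9434 × √11 = 3.1289
Critical value for a two-sided test at α = 0.05: z_{α/2} = 1.960.
Power = Φ(δ − 1.960) + Φ(−δ − 1.960) = Φ(1.169) + Φ(-5.089) = 0.8788 + 0.0000 = 0.8788.

Power ≈ 0.879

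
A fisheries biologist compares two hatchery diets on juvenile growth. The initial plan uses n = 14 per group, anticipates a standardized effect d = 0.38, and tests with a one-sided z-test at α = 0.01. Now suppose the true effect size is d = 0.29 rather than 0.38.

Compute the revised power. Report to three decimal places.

With d = 0.29: δ = d·√(n/2) = 0.29 × √(14/2) = 0.7673. Critical value z_{0.01} = 2.326.
Revised power = Φ(δ − 2.326) = Φ(-1.559) = 0.0595.

Power ≈ 0.059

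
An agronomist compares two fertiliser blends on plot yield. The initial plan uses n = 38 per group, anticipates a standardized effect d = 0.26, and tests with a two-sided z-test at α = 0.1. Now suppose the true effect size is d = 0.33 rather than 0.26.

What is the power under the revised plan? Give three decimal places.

With d = 0.33: δ = d·√(n/2) = 0.33 × √(38/2) = 1.4384. Critical value z_{0.05} = 1.645.
Revised power = Φ(δ − 1.645) + Φ(−δ − 1.645) = Φ(-0.206) + Φ(-3.083) = 0.4182 + 0.0010 = 0.4193.

Power ≈ 0.419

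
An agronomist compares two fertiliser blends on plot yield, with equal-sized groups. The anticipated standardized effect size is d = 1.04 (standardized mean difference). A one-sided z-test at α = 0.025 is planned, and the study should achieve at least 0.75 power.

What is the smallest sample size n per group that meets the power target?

Set Φ(δ − 1.960) = 0.75; then δ − 1.960 = Φ⁻¹(0.75) = 0.674, giving δ = 2.634.
δ = d·√(n/2) ⇒ n = 2(δ/d)² = 2 × (2.634 / 1.04)² = 12.83.
Rounding up, n = 13 per group.

n = 13 per group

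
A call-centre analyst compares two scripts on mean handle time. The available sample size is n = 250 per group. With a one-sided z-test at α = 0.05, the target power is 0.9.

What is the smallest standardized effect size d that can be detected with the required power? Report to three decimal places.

d ≈ 0.262

Need Φ(δ − 1.645) = 0.9, so δ = 1.645 + 1.282 = 2.926.
δ = d·√(n/2) ⇒ d = δ/√(n/2) = 2.926/√(250/2) = 0.2617.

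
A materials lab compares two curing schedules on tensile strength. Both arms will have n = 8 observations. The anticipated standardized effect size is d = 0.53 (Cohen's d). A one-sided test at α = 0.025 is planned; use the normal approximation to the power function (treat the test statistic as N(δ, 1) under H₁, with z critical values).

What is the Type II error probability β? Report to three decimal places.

β ≈ 0.816

Noncentrality parameter: δ = d·√(n/2) = 0.53 × √(8/2) = 1.0600
Critical value for a one-sided test at α = 0.025: z_α = 1.960.
Power = Φ(δ − 1.960) = Φ(-0.900) = 0.1841.
Type II error: β = 1 − power = 1 − 0.1841 = 0.8159.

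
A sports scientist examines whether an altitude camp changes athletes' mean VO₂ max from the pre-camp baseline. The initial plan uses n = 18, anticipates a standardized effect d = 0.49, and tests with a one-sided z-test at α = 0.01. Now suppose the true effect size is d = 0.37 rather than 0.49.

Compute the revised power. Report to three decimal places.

Power ≈ 0.225

With d = 0.37: δ = d·√n = 0.37 × √18 = 1.5698. Critical value z_{0.01} = 2.326.
Revised power = P(Z > 2.326 − δ) = Φ(-0.757) = 0.2247.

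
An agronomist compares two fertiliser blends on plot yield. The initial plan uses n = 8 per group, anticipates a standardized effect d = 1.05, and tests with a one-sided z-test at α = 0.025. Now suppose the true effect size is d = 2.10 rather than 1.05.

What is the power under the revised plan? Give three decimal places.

With d = 2.10: δ = d·√(n/2) = 2.10 × √(8/2) = 4.2000. Critical value z_{0.025} = 1.960.
Revised power = Φ(δ − 1.960) = Φ(2.240) = 0.9875.

Power ≈ 0.987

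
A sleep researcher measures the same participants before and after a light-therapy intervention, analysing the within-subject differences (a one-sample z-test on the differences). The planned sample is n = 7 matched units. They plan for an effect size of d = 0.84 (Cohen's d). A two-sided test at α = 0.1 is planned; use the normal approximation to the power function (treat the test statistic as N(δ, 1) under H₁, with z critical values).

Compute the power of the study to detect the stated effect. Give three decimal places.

Power ≈ 0.718

Noncentrality parameter: δ = d·√n = 0.84 × √7 = 2.2224
Two-sided α = 0.1 → critical value z_{0.05} = 1.645.
Power = Φ(δ − 1.645) + Φ(−δ − 1.645) = Φ(0.578) + Φ(-3.867) = 0.7182 + 0.0001 = 0.7183.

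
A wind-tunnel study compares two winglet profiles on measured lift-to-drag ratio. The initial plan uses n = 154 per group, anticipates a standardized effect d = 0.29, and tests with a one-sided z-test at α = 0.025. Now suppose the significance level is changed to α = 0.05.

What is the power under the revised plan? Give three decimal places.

Power ≈ 0.816

δ = d·√(n/2) = 0.29 × √(154/2) = 2.5447 (unchanged). New critical value: z_{0.05} = 1.645.
Revised power = Φ(δ − 1.645) = Φ(0.900) = 0.8159.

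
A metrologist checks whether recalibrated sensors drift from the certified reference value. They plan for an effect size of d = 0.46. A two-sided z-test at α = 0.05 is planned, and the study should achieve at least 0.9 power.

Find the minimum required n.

n = 50

For power 0.9 need Φ(δ − z_{0.025}) = 0.9, so δ = z_{0.025} + z_{0.10} = 1.960 + 1.282 = 3.242.
(For δ > 0 the lower-tail rejection region contributes negligibly to power, so the one-term inversion is standard.)
δ = d·√n ⇒ n = (δ/d)² = (3.242 / 0.46)² = 49.66.
Round up to the next whole unit.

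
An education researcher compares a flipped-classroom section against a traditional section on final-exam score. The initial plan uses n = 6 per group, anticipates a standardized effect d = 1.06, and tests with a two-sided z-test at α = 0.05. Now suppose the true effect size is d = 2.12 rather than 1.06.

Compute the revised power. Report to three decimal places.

Power ≈ 0.957

With d = 2.12: δ = d·√(n/2) = 2.12 × √(6/2) = 3.6719. Critical value z_{0.025} = 1.960.
Revised power = Φ(δ − 1.960) + Φ(−δ − 1.960) = Φ(1.712) + Φ(-5.632) = 0.9566 + 0.0000 = 0.9566.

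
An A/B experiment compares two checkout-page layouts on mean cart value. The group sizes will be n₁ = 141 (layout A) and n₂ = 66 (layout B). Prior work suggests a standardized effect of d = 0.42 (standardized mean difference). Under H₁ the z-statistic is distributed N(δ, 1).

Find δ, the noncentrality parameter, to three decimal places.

δ = d / √(1/n₁ + 1/n₂) = 0.42 / √(1/141 + 1/66) = 2.8161

δ ≈ 2.816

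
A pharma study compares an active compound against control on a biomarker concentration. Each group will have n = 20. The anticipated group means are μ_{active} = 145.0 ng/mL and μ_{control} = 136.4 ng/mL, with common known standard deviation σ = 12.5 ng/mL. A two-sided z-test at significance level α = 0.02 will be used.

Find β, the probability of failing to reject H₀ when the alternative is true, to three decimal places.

Standardized effect: d = |μ_{active} − μ_{control}| / σ = |145.0 − 136.4| / 12.5 = 0.6880
Noncentrality parameter: λ = d·√(n/2) = 0.6880 × √(20/2) = 2.1756
Two-sided α = 0.02 → critical value z_{0.01} = 2.326.
Power = Φ(λ − 2.326) + Φ(−λ − 2.326) = Φ(-0.151) + Φ(-4.502) = 0.4401 + 0.0000 = 0.4401.
Type II error: β = 1 − power = 1 − 0.4401 = 0.5599.

β ≈ 0.560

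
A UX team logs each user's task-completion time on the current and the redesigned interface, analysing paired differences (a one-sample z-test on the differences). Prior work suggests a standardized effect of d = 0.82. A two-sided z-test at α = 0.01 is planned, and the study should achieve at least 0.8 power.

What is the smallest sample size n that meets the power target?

n = 18

For power 0.8 need Φ(δ − z_{0.005}) = 0.8, so δ = z_{0.005} + z_{0.20} = 2.576 + 0.842 = 3.417.
(For δ > 0 the lower-tail rejection region contributes negligibly to power, so the one-term inversion is standard.)
δ = d·√n ⇒ n = (δ/d)² = (3.417 / 0.82)² = 17.37.
Round up to the next whole unit.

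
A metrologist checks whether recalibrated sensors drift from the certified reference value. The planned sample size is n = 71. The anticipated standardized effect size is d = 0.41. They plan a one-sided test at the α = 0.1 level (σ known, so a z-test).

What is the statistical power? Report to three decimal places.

Power ≈ 0.985

Noncentrality parameter: δ = d·√n = 0.41 × √71 = 3.4547
One-sided α = 0.1 → critical value z_{0.1} = 1.282.
Power = Φ(δ − 1.282) = Φ(2.173) = 0.9851.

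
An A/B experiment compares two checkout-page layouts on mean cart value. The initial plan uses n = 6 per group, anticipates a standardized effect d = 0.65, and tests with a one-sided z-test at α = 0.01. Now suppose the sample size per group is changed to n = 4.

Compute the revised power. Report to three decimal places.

With n = 4 per group: δ = d·√(n/2) = 0.65 × √(4/2) = 0.9192. Critical value z_{0.01} = 2.326.
Revised power = Φ(δ − 2.326) = Φ(-1.407) = 0.0797.

Power ≈ 0.080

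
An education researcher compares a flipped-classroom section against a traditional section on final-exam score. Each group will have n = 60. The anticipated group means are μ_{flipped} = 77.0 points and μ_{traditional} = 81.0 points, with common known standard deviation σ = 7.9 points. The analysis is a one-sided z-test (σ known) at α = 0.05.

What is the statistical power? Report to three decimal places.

Power ≈ 0.870

Standardized effect: d = |μ_{flipped} − μ_{traditional}| / σ = |77.0 − 81.0| / 7.9 = 0.5063
Noncentrality parameter: δ = d·√(n/2) = 0.5063 × √(60/2) = 2.7733
Critical value for a one-sided test at α = 0.05: z_α = 1.645.
Power = Φ(δ − 1.645) = Φ(1.128) = 0.8704.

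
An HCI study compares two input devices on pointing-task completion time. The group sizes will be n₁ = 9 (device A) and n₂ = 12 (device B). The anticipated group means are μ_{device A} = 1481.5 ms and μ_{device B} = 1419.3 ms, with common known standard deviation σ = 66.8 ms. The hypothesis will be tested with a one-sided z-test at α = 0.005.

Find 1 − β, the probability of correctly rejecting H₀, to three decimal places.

Standardized effect: d = |μ_{device A} − μ_{device B}| / σ = |1481.5 − 1419.3| / 66.8 = 0.9311
Noncentrality parameter: δ = d / √(1/n₁ + 1/n₂) = 0.9311 / √(1/9 + 1/12) = 2.1116
One-sided α = 0.005 → critical value z_{0.005} = 2.576.
Power = P(Z > 2.576 − δ) = Φ(-0.464) = 0.3212.

Power ≈ 0.321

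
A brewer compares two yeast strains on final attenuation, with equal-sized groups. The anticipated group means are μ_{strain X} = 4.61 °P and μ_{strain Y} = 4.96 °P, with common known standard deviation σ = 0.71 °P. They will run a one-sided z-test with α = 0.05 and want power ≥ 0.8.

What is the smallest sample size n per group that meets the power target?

n = 51 per group

Standardized effect: d = |μ_{strain X} − μ_{strain Y}| / σ = |4.61 − 4.96| / 0.71 = 0.4930
For power 0.8 need Φ(δ − z_{0.05}) = 0.8, so δ = z_{0.05} + z_{0.20} = 1.645 + 0.842 = 2.486.
δ = d·√(n/2) ⇒ n = 2(δ/d)² = 2 × (2.486 / 0.4930)² = 50.88.
Rounding up, n = 51 per group.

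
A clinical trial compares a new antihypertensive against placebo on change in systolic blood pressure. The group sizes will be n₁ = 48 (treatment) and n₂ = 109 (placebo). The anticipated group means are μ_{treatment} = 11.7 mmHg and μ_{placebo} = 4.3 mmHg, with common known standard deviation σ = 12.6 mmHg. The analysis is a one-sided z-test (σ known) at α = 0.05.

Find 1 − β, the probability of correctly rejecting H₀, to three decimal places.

Standardized effect: d = |μ_{treatment} − μ_{placebo}| / σ = |11.7 − 4.3| / 12.6 = 0.5873
Noncentrality parameter: δ = d / √(1/n₁ + 1/n₂) = 0.5873 / √(1/48 + 1/109) = 3.3904
One-sided α = 0.05 → critical value z_{0.05} = 1.645.
Power = P(Z > 1.645 − δ) = Φ(1.746) = 0.9596.

Power ≈ 0.960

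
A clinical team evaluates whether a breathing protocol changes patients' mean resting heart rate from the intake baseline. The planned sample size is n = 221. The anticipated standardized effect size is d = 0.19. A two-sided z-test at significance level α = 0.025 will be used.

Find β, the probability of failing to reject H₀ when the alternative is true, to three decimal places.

Noncentrality parameter: δ = d·√n = 0.19 × √221 = 2.8246
Critical value for a two-sided test at α = 0.025: z_{α/2} = 2.241.
Power = Φ(δ − 2.241) + Φ(−δ − 2.241) = Φ(0.583) + Φ(-5.066) = 0.7201 + 0.0000 = 0.7201.
Type II error: β = 1 − power = 1 − 0.7201 = 0.2799.

β ≈ 0.280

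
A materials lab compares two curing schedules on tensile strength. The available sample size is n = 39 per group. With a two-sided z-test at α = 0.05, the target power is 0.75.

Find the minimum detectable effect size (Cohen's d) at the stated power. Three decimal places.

d ≈ 0.597

Required noncentrality: δ = z_{0.025} + z_{0.25} = 1.960 + 0.674 = 2.634.
(The second rejection-region term Φ(−δ − z_{α/2}) is negligible and dropped.)
δ = d·√(n/2) ⇒ d = δ/√(n/2) = 2.634/√(39/2) = 0.5966.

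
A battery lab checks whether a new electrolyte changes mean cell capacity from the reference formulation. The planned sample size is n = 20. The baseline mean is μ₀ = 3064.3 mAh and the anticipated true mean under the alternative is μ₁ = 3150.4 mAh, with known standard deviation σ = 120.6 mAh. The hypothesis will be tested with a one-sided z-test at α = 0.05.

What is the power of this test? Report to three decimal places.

Standardized effect: d = |μ₁ − μ₀| / σ = |3150.4 − 3064.3| / 120.6 = 0.7139
Noncentrality parameter: δ = d·√n = 0.7139 × √20 = 3.1928
One-sided α = 0.05 → critical value z_{0.05} = 1.645.
Power = P(Z > 1.645 − δ) = Φ(1.548) = 0.9392.

Power ≈ 0.939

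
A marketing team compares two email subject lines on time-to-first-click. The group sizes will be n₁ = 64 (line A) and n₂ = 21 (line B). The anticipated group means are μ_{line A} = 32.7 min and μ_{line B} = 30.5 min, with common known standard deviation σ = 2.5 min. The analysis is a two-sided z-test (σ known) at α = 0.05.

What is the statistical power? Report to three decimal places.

Standardized effect: d = |μ_{line A} − μ_{line B}| / σ = |32.7 − 30.5| / 2.5 = 0.8800
Noncentrality parameter: δ = d / √(1/n₁ + 1/n₂) = 0.8800 / √(1/64 + 1/21) = 3.4992
Critical value for a two-sided test at α = 0.05: z_{α/2} = 1.960.
Power = Φ(δ − 1.960) + Φ(−δ − 1.960) = Φ(1.539) + Φ(-5.459) = 0.9381 + 0.0000 = 0.9381.

Power ≈ 0.938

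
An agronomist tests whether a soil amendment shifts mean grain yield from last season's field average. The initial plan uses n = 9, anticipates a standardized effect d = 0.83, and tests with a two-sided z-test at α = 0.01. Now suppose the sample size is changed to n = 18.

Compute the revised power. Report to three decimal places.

Power ≈ 0.828

With n = 18: δ = d·√n = 0.83 × √18 = 3.5214. Critical value z_{0.005} = 2.576.
Revised power = Φ(δ − 2.576) + Φ(−δ − 2.576) = Φ(0.946) + Φ(-6.097) = 0.8278 + 0.0000 = 0.8278.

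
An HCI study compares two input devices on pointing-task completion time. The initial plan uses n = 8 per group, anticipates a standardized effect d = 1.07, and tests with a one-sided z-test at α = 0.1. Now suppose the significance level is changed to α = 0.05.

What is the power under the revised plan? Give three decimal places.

Power ≈ 0.690

δ = d·√(n/2) = 1.07 × √(8/2) = 2.1400 (unchanged). New critical value: z_{0.05} = 1.645.
Revised power = P(Z > 1.645 − δ) = Φ(0.495) = 0.6898.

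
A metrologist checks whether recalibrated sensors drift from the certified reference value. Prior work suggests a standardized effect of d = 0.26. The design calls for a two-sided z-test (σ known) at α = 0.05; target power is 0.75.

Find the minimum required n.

n = 103

For power 0.75 need Φ(δ − z_{0.025}) = 0.75, so δ = z_{0.025} + z_{0.25} = 1.960 + 0.674 = 2.634.
(Ignoring the negligible lower-tail rejection probability gives the usual closed-form inversion.)
δ = d·√n ⇒ n = (δ/d)² = (2.634 / 0.26)² = 102.67.
Rounding up, n = 103.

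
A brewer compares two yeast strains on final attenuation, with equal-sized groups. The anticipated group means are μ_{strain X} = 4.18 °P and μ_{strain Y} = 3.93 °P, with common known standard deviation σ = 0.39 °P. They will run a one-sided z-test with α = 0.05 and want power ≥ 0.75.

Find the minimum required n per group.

n = 27 per group

Standardized effect: d = |μ_{strain X} − μ_{strain Y}| / σ = |4.18 − 3.93| / 0.39 = 0.6410
Set Φ(δ − 1.645) = 0.75; then δ − 1.645 = Φ⁻¹(0.75) = 0.674, giving δ = 2.319.
δ = d·√(n/2) ⇒ n = 2(δ/d)² = 2 × (2.319 / 0.6410)² = 26.18.
Rounding up, n = 27 per group.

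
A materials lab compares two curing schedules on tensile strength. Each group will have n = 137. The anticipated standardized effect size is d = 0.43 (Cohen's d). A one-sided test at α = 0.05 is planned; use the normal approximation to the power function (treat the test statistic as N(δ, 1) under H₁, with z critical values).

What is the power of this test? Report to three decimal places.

Noncentrality parameter: λ = d·√(n/2) = 0.43 × √(137/2) = 3.5589
One-sided α = 0.05 → critical value z_{0.05} = 1.645.
Power = P(Z > 1.645 − λ) = Φ(1.914) = 0.9722.

Power ≈ 0.972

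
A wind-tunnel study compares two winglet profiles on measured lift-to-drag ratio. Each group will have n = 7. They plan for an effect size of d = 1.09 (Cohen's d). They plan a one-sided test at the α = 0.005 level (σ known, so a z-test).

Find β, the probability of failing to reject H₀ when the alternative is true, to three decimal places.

Noncentrality parameter: δ = d·√(n/2) = 1.09 × √(7/2) = 2.0392
One-sided α = 0.005 → critical value z_{0.005} = 2.576.
Power = Φ(δ − 2.576) = Φ(-0.537) = 0.2958.
Type II error: β = 1 − power = 1 − 0.2958 = 0.7042.

β ≈ 0.704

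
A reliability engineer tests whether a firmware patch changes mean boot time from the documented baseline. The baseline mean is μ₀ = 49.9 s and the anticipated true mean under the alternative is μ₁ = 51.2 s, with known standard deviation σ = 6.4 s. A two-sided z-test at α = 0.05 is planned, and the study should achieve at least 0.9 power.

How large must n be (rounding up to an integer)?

n = 255

Standardized effect: d = |μ₁ − μ₀| / σ = |51.2 − 49.9| / 6.4 = 0.2031
For power 0.9 need Φ(δ − z_{0.025}) = 0.9, so δ = z_{0.025} + z_{0.10} = 1.960 + 1.282 = 3.242.
(For δ > 0 the lower-tail rejection region contributes negligibly to power, so the one-term inversion is standard.)
δ = d·√n ⇒ n = (δ/d)² = (3.242 / 0.2031)² = 254.67.
Round up to the next whole unit.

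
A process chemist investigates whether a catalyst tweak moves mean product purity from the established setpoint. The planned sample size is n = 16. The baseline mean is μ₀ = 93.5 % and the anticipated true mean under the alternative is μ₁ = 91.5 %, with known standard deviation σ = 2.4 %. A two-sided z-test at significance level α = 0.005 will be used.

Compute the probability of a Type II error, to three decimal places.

Standardized effect: d = |μ₁ − μ₀| / σ = |91.5 − 93.5| / 2.4 = 0.8333
Noncentrality parameter: δ = d·√n = 0.8333 × √16 = 3.3333
Two-sided α = 0.005 → critical value z_{0.0025} = 2.807.
Power = Φ(δ − 2.807) + Φ(−δ − 2.807) = Φ(0.526) + Φ(-6.140) = 0.7007 + 0.0000 = 0.7007.
Type II error: β = 1 − power = 1 − 0.7007 = 0.2993.

β ≈ 0.299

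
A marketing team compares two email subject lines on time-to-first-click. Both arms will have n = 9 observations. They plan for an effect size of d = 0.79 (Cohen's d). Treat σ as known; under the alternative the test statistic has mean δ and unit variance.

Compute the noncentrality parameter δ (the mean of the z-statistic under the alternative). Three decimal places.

δ ≈ 1.676

The noncentrality parameter scales effect size by the design's sample-size factor: δ = d·√(n/2) = 0.79 × √(9/2) = 1.6758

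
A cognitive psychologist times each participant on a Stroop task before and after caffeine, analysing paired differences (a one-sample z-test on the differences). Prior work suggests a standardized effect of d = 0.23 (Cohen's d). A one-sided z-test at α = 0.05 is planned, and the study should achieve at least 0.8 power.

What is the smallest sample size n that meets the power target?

n = 117

For power 0.8 need Φ(δ − z_{0.05}) = 0.8, so δ = z_{0.05} + z_{0.20} = 1.645 + 0.842 = 2.486.
δ = d·√n ⇒ n = (δ/d)² = (2.486 / 0.23)² = 116.87.
Round up to the next whole unit.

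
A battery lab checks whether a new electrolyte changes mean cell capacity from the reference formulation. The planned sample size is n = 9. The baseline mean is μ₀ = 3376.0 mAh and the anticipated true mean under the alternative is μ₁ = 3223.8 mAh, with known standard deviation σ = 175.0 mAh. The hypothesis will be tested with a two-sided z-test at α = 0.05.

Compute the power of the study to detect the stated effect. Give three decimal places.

Power ≈ 0.742

Standardized effect: d = |μ₁ − μ₀| / σ = |3223.8 − 3376.0| / 175.0 = 0.8697
Noncentrality parameter: δ = d·√n = 0.8697 × √9 = 2.6091
Two-sided α = 0.05 → critical value z_{0.025} = 1.960.
Power = Φ(δ − 1.960) + Φ(−δ − 1.960) = Φ(0.649) + Φ(-4.569) = 0.7419 + 0.0000 = 0.7419.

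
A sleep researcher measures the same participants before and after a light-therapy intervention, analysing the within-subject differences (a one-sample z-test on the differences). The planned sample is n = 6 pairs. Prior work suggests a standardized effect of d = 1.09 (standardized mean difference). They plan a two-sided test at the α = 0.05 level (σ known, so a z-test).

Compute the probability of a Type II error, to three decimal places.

Noncentrality parameter: δ = d·√n = 1.09 × √6 = 2.6699
Two-sided α = 0.05 → critical value z_{0.025} = 1.960.
Power = Φ(δ − 1.960) + Φ(−δ − 1.960) = Φ(0.710) + Φ(-4.630) = 0.7611 + 0.0000 = 0.7611.
Type II error: β = 1 − power = 1 − 0.7611 = 0.2389.

β ≈ 0.239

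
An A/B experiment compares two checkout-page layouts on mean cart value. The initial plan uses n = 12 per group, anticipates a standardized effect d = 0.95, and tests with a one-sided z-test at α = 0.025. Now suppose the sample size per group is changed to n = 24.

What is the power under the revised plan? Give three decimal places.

With n = 24 per group: δ = d·√(n/2) = 0.95 × √(24/2) = 3.2909. Critical value z_{0.025} = 1.960.
Revised power = Φ(δ − 1.960) = Φ(1.331) = 0.9084.

Power ≈ 0.908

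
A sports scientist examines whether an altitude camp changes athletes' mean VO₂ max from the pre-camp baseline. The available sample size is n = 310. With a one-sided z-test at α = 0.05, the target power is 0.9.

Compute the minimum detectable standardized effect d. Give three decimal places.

Need Φ(δ − 1.645) = 0.9, so δ = 1.645 + 1.282 = 2.926.
δ = d·√n ⇒ d = δ/√n = 2.926/√310 = 0.1662.

d ≈ 0.166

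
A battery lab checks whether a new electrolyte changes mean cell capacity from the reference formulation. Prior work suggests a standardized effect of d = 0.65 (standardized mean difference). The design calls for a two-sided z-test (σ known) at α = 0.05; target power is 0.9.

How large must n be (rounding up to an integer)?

n = 25

For power 0.9 need Φ(δ − z_{0.025}) = 0.9, so δ = z_{0.025} + z_{0.10} = 1.960 + 1.282 = 3.242.
(The Φ(−δ − z_{α/2}) term is vanishingly small for δ > 0 and is dropped in the standard sample-size formula.)
δ = d·√n ⇒ n = (δ/d)² = (3.242 / 0.65)² = 24.87.
Rounding up, n = 25.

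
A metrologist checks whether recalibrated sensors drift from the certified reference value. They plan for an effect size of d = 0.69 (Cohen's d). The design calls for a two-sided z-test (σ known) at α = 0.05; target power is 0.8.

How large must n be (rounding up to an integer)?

For power 0.8 need Φ(δ − z_{0.025}) = 0.8, so δ = z_{0.025} + z_{0.20} = 1.960 + 0.842 = 2.802.
(The Φ(−δ − z_{α/2}) term is vanishingly small for δ > 0 and is dropped in the standard sample-size formula.)
δ = d·√n ⇒ n = (δ/d)² = (2.802 / 0.69)² = 16.49.
Round up to the next whole unit.

n = 17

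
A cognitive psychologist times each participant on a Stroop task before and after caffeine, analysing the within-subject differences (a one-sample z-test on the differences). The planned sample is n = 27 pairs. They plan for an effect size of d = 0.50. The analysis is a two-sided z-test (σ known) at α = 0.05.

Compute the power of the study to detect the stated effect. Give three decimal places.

Noncentrality parameter: δ = d·√n = 0.50 × √27 = 2.5981
Critical value for a two-sided test at α = 0.05: z_{α/2} = 1.960.
Power = Φ(δ − 1.960) + Φ(−δ − 1.960) = Φ(0.638) + Φ(-4.558) = 0.7383 + 0.0000 = 0.7383.

Power ≈ 0.738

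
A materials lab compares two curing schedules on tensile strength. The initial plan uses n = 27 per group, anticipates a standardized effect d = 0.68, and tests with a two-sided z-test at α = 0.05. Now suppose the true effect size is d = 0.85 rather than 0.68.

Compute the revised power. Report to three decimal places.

Power ≈ 0.878

With d = 0.85: δ = d·√(n/2) = 0.85 × √(27/2) = 3.1231. Critical value z_{0.025} = 1.960.
Revised power = Φ(δ − 1.960) + Φ(−δ − 1.960) = Φ(1.163) + Φ(-5.083) = 0.8776 + 0.0000 = 0.8776.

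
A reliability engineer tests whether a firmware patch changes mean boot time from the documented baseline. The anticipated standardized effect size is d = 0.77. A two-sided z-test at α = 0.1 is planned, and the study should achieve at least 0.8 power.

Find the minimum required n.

Set Φ(δ − 1.645) = 0.8; then δ − 1.645 = Φ⁻¹(0.8) = 0.842, giving δ = 2.486.
(For δ > 0 the lower-tail rejection region contributes negligibly to power, so the one-term inversion is standard.)
δ = d·√n ⇒ n = (δ/d)² = (2.486 / 0.77)² = 10.43.
Round up to the next whole unit.

n = 11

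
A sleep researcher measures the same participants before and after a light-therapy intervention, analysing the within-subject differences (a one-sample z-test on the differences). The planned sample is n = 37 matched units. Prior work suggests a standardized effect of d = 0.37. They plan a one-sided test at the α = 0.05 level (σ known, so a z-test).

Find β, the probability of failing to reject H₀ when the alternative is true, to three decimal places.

Noncentrality parameter: δ = d·√n = 0.37 × √37 = 2.2506
Critical value for a one-sided test at α = 0.05: z_α = 1.645.
Power = P(Z > 1.645 − δ) = Φ(0.606) = 0.7277.
Type II error: β = 1 − power = 1 − 0.7277 = 0.2723.

β ≈ 0.272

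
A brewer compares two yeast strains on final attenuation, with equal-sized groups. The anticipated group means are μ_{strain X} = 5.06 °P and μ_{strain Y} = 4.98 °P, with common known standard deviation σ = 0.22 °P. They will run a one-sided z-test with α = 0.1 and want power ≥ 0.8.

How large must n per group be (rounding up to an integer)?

n = 69 per group

Standardized effect: d = |μ_{strain X} − μ_{strain Y}| / σ = |5.06 − 4.98| / 0.22 = 0.3636
Set Φ(δ − 1.282) = 0.8; then δ − 1.282 = Φ⁻¹(0.8) = 0.842, giving δ = 2.123.
δ = d·√(n/2) ⇒ n = 2(δ/d)² = 2 × (2.123 / 0.3636)² = 68.18.
Rounding up, n = 69 per group.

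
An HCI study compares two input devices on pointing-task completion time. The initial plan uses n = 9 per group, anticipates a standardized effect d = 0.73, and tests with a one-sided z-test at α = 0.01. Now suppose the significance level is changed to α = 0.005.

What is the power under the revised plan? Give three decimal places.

Power ≈ 0.152

δ = d·√(n/2) = 0.73 × √(9/2) = 1.5486 (unchanged). New critical value: z_{0.005} = 2.576.
Revised power = Φ(δ − 2.576) = Φ(-1.027) = 0.1521.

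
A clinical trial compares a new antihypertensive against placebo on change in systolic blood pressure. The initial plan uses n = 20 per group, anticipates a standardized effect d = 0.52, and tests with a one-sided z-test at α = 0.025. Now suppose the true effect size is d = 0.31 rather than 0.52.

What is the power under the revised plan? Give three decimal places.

With d = 0.31: δ = d·√(n/2) = 0.31 × √(20/2) = 0.9803. Critical value z_{0.025} = 1.960.
Revised power = Φ(δ − 1.960) = Φ(-0.980) = 0.1636.

Power ≈ 0.164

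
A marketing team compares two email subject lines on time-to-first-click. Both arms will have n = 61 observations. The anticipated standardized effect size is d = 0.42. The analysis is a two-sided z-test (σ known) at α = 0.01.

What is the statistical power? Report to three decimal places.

Power ≈ 0.399

Noncentrality parameter: δ = d·√(n/2) = 0.42 × √(61/2) = 2.3195
Two-sided α = 0.01 → critical value z_{0.005} = 2.576.
Power = Φ(δ − 2.576) + Φ(−δ − 2.576) = Φ(-0.256) + Φ(-4.895) = 0.3989 + 0.0000 = 0.3989.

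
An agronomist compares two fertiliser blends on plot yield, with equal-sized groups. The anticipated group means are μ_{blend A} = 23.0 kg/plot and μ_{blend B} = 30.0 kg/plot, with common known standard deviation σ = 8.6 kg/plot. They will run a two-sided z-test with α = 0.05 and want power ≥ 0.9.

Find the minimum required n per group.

n = 32 per group

Standardized effect: d = |μ_{blend A} − μ_{blend B}| / σ = |23.0 − 30.0| / 8.6 = 0.8140
For power 0.9 need Φ(δ − z_{0.025}) = 0.9, so δ = z_{0.025} + z_{0.10} = 1.960 + 1.282 = 3.242.
(For δ > 0 the lower-tail rejection region contributes negligibly to power, so the one-term inversion is standard.)
δ = d·√(n/2) ⇒ n = 2(δ/d)² = 2 × (3.242 / 0.8140)² = 31.72.
Round up to the next whole unit.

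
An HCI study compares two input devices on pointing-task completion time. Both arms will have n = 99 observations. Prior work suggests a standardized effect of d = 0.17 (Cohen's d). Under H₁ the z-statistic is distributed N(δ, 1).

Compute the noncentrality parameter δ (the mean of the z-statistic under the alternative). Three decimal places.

δ = d·√(n/2) = 0.17 × √(99/2) = 1.1961

δ ≈ 1.196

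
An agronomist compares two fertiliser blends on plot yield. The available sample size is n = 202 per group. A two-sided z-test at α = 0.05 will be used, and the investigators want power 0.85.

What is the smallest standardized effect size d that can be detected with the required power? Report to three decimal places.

Need Φ(δ − 1.960) = 0.85, so δ = 1.960 + 1.036 = 2.996.
(The second rejection-region term Φ(−δ − z_{α/2}) is negligible and dropped.)
δ = d·√(n/2) ⇒ d = δ/√(n/2) = 2.996/√(202/2) = 0.2982.

d ≈ 0.298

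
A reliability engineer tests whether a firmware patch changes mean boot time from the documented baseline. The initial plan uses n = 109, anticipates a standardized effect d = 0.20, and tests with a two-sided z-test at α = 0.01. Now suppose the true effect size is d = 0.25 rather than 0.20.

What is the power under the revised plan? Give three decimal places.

Power ≈ 0.514

With d = 0.25: δ = d·√n = 0.25 × √109 = 2.6101. Critical value z_{0.005} = 2.576.
Revised power = Φ(δ − 2.576) + Φ(−δ − 2.576) = Φ(0.034) + Φ(-5.186) = 0.5137 + 0.0000 = 0.5137.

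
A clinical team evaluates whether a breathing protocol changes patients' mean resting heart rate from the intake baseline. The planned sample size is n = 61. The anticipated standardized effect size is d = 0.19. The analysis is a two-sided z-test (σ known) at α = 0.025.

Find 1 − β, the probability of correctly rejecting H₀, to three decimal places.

Noncentrality parameter: δ = d·√n = 0.19 × √61 = 1.4839
Critical value for a two-sided test at α = 0.025: z_{α/2} = 2.241.
Power = Φ(δ − 2.241) + Φ(−δ − 2.241) = Φ(-0.757) + Φ(-3.725) = 0.2244 + 0.0001 = 0.2245.

Power ≈ 0.224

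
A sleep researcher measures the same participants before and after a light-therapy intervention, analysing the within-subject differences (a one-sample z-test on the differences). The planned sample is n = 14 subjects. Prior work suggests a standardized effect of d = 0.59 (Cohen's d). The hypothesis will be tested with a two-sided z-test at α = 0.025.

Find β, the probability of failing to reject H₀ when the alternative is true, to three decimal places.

Noncentrality parameter: δ = d·√n = 0.59 × √14 = 2.2076
Two-sided α = 0.025 → critical value z_{0.0125} = 2.241.
Power = Φ(δ − 2.241) + Φ(−δ − 2.241) = Φ(-0.034) + Φ(-4.449) = 0.4865 + 0.0000 = 0.4865.
Type II error: β = 1 − power = 1 − 0.4865 = 0.5135.

β ≈ 0.513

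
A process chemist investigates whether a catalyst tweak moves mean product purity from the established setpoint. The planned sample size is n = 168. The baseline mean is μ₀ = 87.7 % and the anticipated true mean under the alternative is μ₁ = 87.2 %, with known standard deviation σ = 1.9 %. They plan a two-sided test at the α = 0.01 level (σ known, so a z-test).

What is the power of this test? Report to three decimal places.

Power ≈ 0.798

Standardized effect: d = |μ₁ − μ₀| / σ = |87.2 − 87.7| / 1.9 = 0.2632
Noncentrality parameter: δ = d·√n = 0.2632 × √168 = 3.4109
Two-sided α = 0.01 → critical value z_{0.005} = 2.576.
Power = Φ(δ − 2.576) + Φ(−δ − 2.576) = Φ(0.835) + Φ(-5.987) = 0.7982 + 0.0000 = 0.7982.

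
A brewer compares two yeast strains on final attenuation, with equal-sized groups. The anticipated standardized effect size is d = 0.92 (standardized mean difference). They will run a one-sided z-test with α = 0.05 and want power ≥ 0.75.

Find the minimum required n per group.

Set Φ(δ − 1.645) = 0.75; then δ − 1.645 = Φ⁻¹(0.75) = 0.674, giving δ = 2.319.
δ = d·√(n/2) ⇒ n = 2(δ/d)² = 2 × (2.319 / 0.92)² = 12.71.
Round up to the next whole unit.

n = 13 per group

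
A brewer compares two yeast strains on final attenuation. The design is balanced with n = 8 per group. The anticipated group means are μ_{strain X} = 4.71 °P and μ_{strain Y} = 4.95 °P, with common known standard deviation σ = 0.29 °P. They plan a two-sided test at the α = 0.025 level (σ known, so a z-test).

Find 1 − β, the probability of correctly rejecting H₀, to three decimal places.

Standardized effect: d = |μ_{strain X} − μ_{strain Y}| / σ = |4.71 − 4.95| / 0.29 = 0.8276
Noncentrality parameter: δ = d·√(n/2) = 0.8276 × √(8/2) = 1.6552
Critical value for a two-sided test at α = 0.025: z_{α/2} = 2.241.
Power = Φ(δ − 2.241) + Φ(−δ − 2.241) = Φ(-0.586) + Φ(-3.897) = 0.2789 + 0.0000 = 0.2789.

Power ≈ 0.279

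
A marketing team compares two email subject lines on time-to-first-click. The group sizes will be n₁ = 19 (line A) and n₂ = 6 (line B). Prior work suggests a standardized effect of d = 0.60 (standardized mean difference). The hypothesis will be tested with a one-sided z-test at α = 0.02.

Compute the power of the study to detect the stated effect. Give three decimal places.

Noncentrality parameter: δ = d / √(1/n₁ + 1/n₂) = 0.60 / √(1/19 + 1/6) = 1.2812
Critical value for a one-sided test at α = 0.02: z_α = 2.054.
Power = P(Z > 2.054 − δ) = Φ(-0.772) = 0.2199.

Power ≈ 0.220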